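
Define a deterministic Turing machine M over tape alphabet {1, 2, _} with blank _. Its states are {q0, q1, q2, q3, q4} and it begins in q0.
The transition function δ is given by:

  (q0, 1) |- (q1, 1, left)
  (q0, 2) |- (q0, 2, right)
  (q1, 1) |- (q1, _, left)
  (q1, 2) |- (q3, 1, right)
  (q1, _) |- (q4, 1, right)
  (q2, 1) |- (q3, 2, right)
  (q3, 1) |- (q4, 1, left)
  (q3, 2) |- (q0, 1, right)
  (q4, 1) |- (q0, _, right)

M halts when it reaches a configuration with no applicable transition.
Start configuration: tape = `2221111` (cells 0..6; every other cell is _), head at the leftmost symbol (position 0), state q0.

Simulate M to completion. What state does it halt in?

q0 | [2]221111_   read 2 → write 2, move right, go to q0
q0 | 2[2]21111_   read 2 → write 2, move right, go to q0
q0 | 22[2]1111_   read 2 → write 2, move right, go to q0
q0 | 222[1]111_   read 1 → write 1, move left, go to q1
q1 | 22[2]1111_   read 2 → write 1, move right, go to q3
q3 | 221[1]111_   read 1 → write 1, move left, go to q4
q4 | 22[1]1111_   read 1 → write _, move right, go to q0
q0 | 22_[1]111_   read 1 → write 1, move left, go to q1
q1 | 22[_]1111_   read _ → write 1, move right, go to q4
q4 | 221[1]111_   read 1 → write _, move right, go to q0
q0 | 221_[1]11_   read 1 → write 1, move left, go to q1
q1 | 221[_]111_   read _ → write 1, move right, go to q4
q4 | 2211[1]11_   read 1 → write _, move right, go to q0
q0 | 2211_[1]1_   read 1 → write 1, move left, go to q1
q1 | 2211[_]11_   read _ → write 1, move right, go to q4
q4 | 22111[1]1_   read 1 → write _, move right, go to q0
q0 | 22111_[1]_   read 1 → write 1, move left, go to q1
q1 | 22111[_]1_   read _ → write 1, move right, go to q4
q4 | 221111[1]_   read 1 → write _, move right, go to q0
q0 | 221111_[_]
No transition is defined for (q0, _); M halts in state q0.

q0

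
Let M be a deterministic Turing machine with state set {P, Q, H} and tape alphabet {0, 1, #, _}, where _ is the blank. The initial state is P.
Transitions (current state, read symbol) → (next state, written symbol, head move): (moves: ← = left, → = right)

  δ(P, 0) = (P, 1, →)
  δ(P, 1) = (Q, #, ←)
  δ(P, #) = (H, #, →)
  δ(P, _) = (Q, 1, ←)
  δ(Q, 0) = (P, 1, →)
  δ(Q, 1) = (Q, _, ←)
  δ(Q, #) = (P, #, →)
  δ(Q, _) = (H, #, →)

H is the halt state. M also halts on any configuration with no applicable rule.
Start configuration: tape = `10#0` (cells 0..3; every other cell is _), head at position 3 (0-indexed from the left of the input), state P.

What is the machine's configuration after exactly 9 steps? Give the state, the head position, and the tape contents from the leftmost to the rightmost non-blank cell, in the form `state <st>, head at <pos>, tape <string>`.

state H, head at 4, tape 10##1

state=P head=3 tape=10#[0]_   (P,0)→(P,1,→)
state=P head=4 tape=10#1[_]   (P,_)→(Q,1,←)
state=Q head=3 tape=10#[1]1   (Q,1)→(Q,_,←)
state=Q head=2 tape=10[#]_1   (Q,#)→(P,#,→)
state=P head=3 tape=10#[_]1   (P,_)→(Q,1,←)
state=Q head=2 tape=10[#]11   (Q,#)→(P,#,→)
state=P head=3 tape=10#[1]1   (P,1)→(Q,#,←)
state=Q head=2 tape=10[#]#1   (Q,#)→(P,#,→)
state=P head=3 tape=10#[#]1   (P,#)→(H,#,→)
state=H head=4 tape=10##[1]
After 9 steps: state H, head at 4, tape 10##1.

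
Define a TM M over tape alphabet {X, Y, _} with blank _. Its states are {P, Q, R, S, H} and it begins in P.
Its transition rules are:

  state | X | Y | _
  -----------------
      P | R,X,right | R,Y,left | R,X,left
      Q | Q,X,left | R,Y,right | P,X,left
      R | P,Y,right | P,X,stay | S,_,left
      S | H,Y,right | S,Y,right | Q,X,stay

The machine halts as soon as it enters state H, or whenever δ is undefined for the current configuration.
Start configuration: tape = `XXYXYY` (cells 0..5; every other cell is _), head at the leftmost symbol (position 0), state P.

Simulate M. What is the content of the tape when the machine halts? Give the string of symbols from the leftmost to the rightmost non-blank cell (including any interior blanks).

P | [X]XYXYY_   read X → write X, move right, go to R
R | X[X]YXYY_   read X → write Y, move right, go to P
P | XY[Y]XYY_   read Y → write Y, move left, go to R
R | X[Y]YXYY_   read Y → write X, move stay, go to P
P | X[X]YXYY_   read X → write X, move right, go to R
R | XX[Y]XYY_   read Y → write X, move stay, go to P
P | XX[X]XYY_   read X → write X, move right, go to R
R | XXX[X]YY_   read X → write Y, move right, go to P
P | XXXY[Y]Y_   read Y → write Y, move left, go to R
R | XXX[Y]YY_   read Y → write X, move stay, go to P
P | XXX[X]YY_   read X → write X, move right, go to R
R | XXXX[Y]Y_   read Y → write X, move stay, go to P
P | XXXX[X]Y_   read X → write X, move right, go to R
R | XXXXX[Y]_   read Y → write X, move stay, go to P
P | XXXXX[X]_   read X → write X, move right, go to R
R | XXXXXX[_]   read _ → write _, move left, go to S
S | XXXXX[X]_   read X → write Y, move right, go to H
H | XXXXXY[_]
The non-blank tape span at halt is XXXXXY.

XXXXXY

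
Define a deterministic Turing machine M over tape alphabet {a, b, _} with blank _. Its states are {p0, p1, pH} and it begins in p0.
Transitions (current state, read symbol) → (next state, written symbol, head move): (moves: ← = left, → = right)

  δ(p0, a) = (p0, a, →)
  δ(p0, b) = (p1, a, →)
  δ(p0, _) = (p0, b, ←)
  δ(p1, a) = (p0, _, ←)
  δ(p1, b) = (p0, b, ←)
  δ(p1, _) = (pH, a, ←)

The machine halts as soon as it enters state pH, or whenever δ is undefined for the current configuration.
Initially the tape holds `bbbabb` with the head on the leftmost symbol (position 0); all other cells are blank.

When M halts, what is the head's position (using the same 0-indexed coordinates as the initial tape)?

state=p0 head=0 tape=[b]bbabb_   (p0,b)→(p1,a,→)
state=p1 head=1 tape=a[b]babb_   (p1,b)→(p0,b,←)
state=p0 head=0 tape=[a]bbabb_   (p0,a)→(p0,a,→)
state=p0 head=1 tape=a[b]babb_   (p0,b)→(p1,a,→)
state=p1 head=2 tape=aa[b]abb_   (p1,b)→(p0,b,←)
state=p0 head=1 tape=a[a]babb_   (p0,a)→(p0,a,→)
state=p0 head=2 tape=aa[b]abb_   (p0,b)→(p1,a,→)
state=p1 head=3 tape=aaa[a]bb_   (p1,a)→(p0,_,←)
state=p0 head=2 tape=aa[a]_bb_   (p0,a)→(p0,a,→)
state=p0 head=3 tape=aaa[_]bb_   (p0,_)→(p0,b,←)
state=p0 head=2 tape=aa[a]bbb_   (p0,a)→(p0,a,→)
state=p0 head=3 tape=aaa[b]bb_   (p0,b)→(p1,a,→)
state=p1 head=4 tape=aaaa[b]b_   (p1,b)→(p0,b,←)
state=p0 head=3 tape=aaa[a]bb_   (p0,a)→(p0,a,→)
state=p0 head=4 tape=aaaa[b]b_   (p0,b)→(p1,a,→)
state=p1 head=5 tape=aaaaa[b]_   (p1,b)→(p0,b,←)
state=p0 head=4 tape=aaaa[a]b_   (p0,a)→(p0,a,→)
state=p0 head=5 tape=aaaaa[b]_   (p0,b)→(p1,a,→)
state=p1 head=6 tape=aaaaaa[_]   (p1,_)→(pH,a,←)
state=pH head=5 tape=aaaaa[a]a
At halt the head is at cell 5.

5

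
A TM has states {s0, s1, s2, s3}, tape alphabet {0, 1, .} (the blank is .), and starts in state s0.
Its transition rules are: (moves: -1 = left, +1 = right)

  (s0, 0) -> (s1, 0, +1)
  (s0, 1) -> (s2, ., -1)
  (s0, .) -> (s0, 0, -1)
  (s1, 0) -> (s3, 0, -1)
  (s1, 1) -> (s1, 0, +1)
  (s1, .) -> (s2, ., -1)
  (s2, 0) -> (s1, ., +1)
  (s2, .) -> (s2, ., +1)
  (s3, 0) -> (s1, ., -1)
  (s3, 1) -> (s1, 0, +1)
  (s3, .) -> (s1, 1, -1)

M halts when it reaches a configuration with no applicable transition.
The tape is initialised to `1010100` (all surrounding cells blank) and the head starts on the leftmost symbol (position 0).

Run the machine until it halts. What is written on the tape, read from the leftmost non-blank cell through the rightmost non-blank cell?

state=s0 head=0 tape=.[1]010100   (s0,1)→(s2,.,-1)
state=s2 head=-1 tape=[.].010100   (s2,.)→(s2,.,+1)
state=s2 head=0 tape=.[.]010100   (s2,.)→(s2,.,+1)
state=s2 head=1 tape=..[0]10100   (s2,0)→(s1,.,+1)
state=s1 head=2 tape=...[1]0100   (s1,1)→(s1,0,+1)
state=s1 head=3 tape=...0[0]100   (s1,0)→(s3,0,-1)
state=s3 head=2 tape=...[0]0100   (s3,0)→(s1,.,-1)
state=s1 head=1 tape=..[.].0100   (s1,.)→(s2,.,-1)
state=s2 head=0 tape=.[.]..0100   (s2,.)→(s2,.,+1)
state=s2 head=1 tape=..[.].0100   (s2,.)→(s2,.,+1)
state=s2 head=2 tape=...[.]0100   (s2,.)→(s2,.,+1)
state=s2 head=3 tape=....[0]100   (s2,0)→(s1,.,+1)
state=s1 head=4 tape=.....[1]00   (s1,1)→(s1,0,+1)
state=s1 head=5 tape=.....0[0]0   (s1,0)→(s3,0,-1)
state=s3 head=4 tape=.....[0]00   (s3,0)→(s1,.,-1)
state=s1 head=3 tape=....[.].00   (s1,.)→(s2,.,-1)
state=s2 head=2 tape=...[.]..00   (s2,.)→(s2,.,+1)
state=s2 head=3 tape=....[.].00   (s2,.)→(s2,.,+1)
state=s2 head=4 tape=.....[.]00   (s2,.)→(s2,.,+1)
state=s2 head=5 tape=......[0]0   (s2,0)→(s1,.,+1)
state=s1 head=6 tape=.......[0]   (s1,0)→(s3,0,-1)
state=s3 head=5 tape=......[.]0   (s3,.)→(s1,1,-1)
state=s1 head=4 tape=.....[.]10   (s1,.)→(s2,.,-1)
state=s2 head=3 tape=....[.].10   (s2,.)→(s2,.,+1)
state=s2 head=4 tape=.....[.]10   (s2,.)→(s2,.,+1)
state=s2 head=5 tape=......[1]0
The non-blank tape span at halt is 10.

10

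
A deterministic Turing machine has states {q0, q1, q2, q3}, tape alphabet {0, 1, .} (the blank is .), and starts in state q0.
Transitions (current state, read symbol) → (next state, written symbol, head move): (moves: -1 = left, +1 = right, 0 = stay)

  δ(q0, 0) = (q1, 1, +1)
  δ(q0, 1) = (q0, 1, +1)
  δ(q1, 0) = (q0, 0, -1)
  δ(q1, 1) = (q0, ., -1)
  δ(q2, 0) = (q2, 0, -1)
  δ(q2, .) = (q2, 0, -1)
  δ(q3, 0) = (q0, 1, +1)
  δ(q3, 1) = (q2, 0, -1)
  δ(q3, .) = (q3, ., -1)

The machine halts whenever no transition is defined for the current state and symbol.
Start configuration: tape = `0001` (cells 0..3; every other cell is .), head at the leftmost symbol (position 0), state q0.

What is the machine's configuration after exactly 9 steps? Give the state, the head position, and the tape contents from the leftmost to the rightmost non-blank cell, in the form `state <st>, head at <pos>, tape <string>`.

state=q0 head=0 tape=[0]001   (q0,0)→(q1,1,+1)
state=q1 head=1 tape=1[0]01   (q1,0)→(q0,0,-1)
state=q0 head=0 tape=[1]001   (q0,1)→(q0,1,+1)
state=q0 head=1 tape=1[0]01   (q0,0)→(q1,1,+1)
state=q1 head=2 tape=11[0]1   (q1,0)→(q0,0,-1)
state=q0 head=1 tape=1[1]01   (q0,1)→(q0,1,+1)
state=q0 head=2 tape=11[0]1   (q0,0)→(q1,1,+1)
state=q1 head=3 tape=111[1]   (q1,1)→(q0,.,-1)
state=q0 head=2 tape=11[1].   (q0,1)→(q0,1,+1)
state=q0 head=3 tape=111[.]
After 9 steps: state q0, head at 3, tape 111.

state q0, head at 3, tape 111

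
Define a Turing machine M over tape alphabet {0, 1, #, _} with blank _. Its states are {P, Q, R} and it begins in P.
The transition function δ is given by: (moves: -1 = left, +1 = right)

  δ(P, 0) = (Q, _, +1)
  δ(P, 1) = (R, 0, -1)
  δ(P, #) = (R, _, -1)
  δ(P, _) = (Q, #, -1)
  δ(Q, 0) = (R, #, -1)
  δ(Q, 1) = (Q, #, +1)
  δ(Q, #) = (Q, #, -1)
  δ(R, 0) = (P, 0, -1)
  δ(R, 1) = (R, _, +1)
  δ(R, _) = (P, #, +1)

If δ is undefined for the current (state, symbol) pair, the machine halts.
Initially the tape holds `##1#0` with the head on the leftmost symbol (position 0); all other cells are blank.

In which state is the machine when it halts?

P | __[#]#1#0   read # → write _, move -1, go to R
R | _[_]_#1#0   read _ → write #, move +1, go to P
P | _#[_]#1#0   read _ → write #, move -1, go to Q
Q | _[#]##1#0   read # → write #, move -1, go to Q
Q | [_]###1#0
No transition is defined for (Q, _); M halts in state Q.

Q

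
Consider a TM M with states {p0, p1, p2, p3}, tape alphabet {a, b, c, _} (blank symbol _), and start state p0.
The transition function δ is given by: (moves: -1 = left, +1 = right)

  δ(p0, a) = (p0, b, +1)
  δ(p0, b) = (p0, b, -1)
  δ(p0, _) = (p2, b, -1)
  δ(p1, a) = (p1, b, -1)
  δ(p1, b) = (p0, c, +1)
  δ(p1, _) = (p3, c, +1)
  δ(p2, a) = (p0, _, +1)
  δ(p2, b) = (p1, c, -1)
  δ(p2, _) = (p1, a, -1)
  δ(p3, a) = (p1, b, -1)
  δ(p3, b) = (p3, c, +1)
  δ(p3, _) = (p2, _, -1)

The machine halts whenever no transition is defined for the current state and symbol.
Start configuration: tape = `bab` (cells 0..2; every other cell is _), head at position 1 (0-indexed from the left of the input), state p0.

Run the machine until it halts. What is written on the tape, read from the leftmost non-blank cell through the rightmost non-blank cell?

state=p0 head=1 tape=___b[a]b   (p0,a)→(p0,b,+1)
state=p0 head=2 tape=___bb[b]   (p0,b)→(p0,b,-1)
state=p0 head=1 tape=___b[b]b   (p0,b)→(p0,b,-1)
state=p0 head=0 tape=___[b]bb   (p0,b)→(p0,b,-1)
state=p0 head=-1 tape=__[_]bbb   (p0,_)→(p2,b,-1)
state=p2 head=-2 tape=_[_]bbbb   (p2,_)→(p1,a,-1)
state=p1 head=-3 tape=[_]abbbb   (p1,_)→(p3,c,+1)
state=p3 head=-2 tape=c[a]bbbb   (p3,a)→(p1,b,-1)
state=p1 head=-3 tape=[c]bbbbb
The non-blank tape span at halt is cbbbbb.

cbbbbb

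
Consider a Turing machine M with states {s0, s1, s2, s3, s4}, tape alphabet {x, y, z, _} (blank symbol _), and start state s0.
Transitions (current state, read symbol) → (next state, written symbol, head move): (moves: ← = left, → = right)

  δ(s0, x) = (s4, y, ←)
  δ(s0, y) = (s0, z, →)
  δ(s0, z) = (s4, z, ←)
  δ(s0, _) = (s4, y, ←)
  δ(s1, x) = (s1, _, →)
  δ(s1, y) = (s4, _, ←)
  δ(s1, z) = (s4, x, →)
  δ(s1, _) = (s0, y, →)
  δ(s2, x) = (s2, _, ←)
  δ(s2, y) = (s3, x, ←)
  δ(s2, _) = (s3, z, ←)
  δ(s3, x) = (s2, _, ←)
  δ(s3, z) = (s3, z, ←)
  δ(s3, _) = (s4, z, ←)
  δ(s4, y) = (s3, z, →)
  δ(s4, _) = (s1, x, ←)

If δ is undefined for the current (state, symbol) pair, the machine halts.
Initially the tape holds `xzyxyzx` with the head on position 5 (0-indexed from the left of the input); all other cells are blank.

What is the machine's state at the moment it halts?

state=s0 head=5 tape=____xzyxy[z]x   (s0,z)→(s4,z,←)
state=s4 head=4 tape=____xzyx[y]zx   (s4,y)→(s3,z,→)
state=s3 head=5 tape=____xzyxz[z]x   (s3,z)→(s3,z,←)
state=s3 head=4 tape=____xzyx[z]zx   (s3,z)→(s3,z,←)
state=s3 head=3 tape=____xzy[x]zzx   (s3,x)→(s2,_,←)
state=s2 head=2 tape=____xz[y]_zzx   (s2,y)→(s3,x,←)
state=s3 head=1 tape=____x[z]x_zzx   (s3,z)→(s3,z,←)
state=s3 head=0 tape=____[x]zx_zzx   (s3,x)→(s2,_,←)
state=s2 head=-1 tape=___[_]_zx_zzx   (s2,_)→(s3,z,←)
state=s3 head=-2 tape=__[_]z_zx_zzx   (s3,_)→(s4,z,←)
state=s4 head=-3 tape=_[_]zz_zx_zzx   (s4,_)→(s1,x,←)
state=s1 head=-4 tape=[_]xzz_zx_zzx   (s1,_)→(s0,y,→)
state=s0 head=-3 tape=y[x]zz_zx_zzx   (s0,x)→(s4,y,←)
state=s4 head=-4 tape=[y]yzz_zx_zzx   (s4,y)→(s3,z,→)
state=s3 head=-3 tape=z[y]zz_zx_zzx
No transition is defined for (s3, y); M halts in state s3.

s3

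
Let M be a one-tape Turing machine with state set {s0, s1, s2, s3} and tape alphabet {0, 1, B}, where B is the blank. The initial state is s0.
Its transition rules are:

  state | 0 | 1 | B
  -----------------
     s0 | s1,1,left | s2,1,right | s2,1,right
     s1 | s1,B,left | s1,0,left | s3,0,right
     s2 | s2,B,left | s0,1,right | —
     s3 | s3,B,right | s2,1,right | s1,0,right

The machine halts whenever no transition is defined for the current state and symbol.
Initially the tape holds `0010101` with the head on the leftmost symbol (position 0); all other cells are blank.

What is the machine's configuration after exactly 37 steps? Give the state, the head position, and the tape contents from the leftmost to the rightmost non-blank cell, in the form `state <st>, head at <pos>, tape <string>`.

state s1, head at -3, tape 00BBBBB1101

state=s0 head=0 tape=BBBB[0]010101   (s0,0)→(s1,1,left)
state=s1 head=-1 tape=BBB[B]1010101   (s1,B)→(s3,0,right)
state=s3 head=0 tape=BBB0[1]010101   (s3,1)→(s2,1,right)
state=s2 head=1 tape=BBB01[0]10101   (s2,0)→(s2,B,left)
state=s2 head=0 tape=BBB0[1]B10101   (s2,1)→(s0,1,right)
state=s0 head=1 tape=BBB01[B]10101   (s0,B)→(s2,1,right)
state=s2 head=2 tape=BBB011[1]0101   (s2,1)→(s0,1,right)
state=s0 head=3 tape=BBB0111[0]101   (s0,0)→(s1,1,left)
state=s1 head=2 tape=BBB011[1]1101   (s1,1)→(s1,0,left)
state=s1 head=1 tape=BBB01[1]01101   (s1,1)→(s1,0,left)
state=s1 head=0 tape=BBB0[1]001101   (s1,1)→(s1,0,left)
state=s1 head=-1 tape=BBB[0]0001101   (s1,0)→(s1,B,left)
state=s1 head=-2 tape=BB[B]B0001101   (s1,B)→(s3,0,right)
state=s3 head=-1 tape=BB0[B]0001101   (s3,B)→(s1,0,right)
state=s1 head=0 tape=BB00[0]001101   (s1,0)→(s1,B,left)
state=s1 head=-1 tape=BB0[0]B001101   (s1,0)→(s1,B,left)
state=s1 head=-2 tape=BB[0]BB001101   (s1,0)→(s1,B,left)
state=s1 head=-3 tape=B[B]BBB001101   (s1,B)→(s3,0,right)
state=s3 head=-2 tape=B0[B]BB001101   (s3,B)→(s1,0,right)
state=s1 head=-1 tape=B00[B]B001101   (s1,B)→(s3,0,right)
state=s3 head=0 tape=B000[B]001101   (s3,B)→(s1,0,right)
state=s1 head=1 tape=B0000[0]01101   (s1,0)→(s1,B,left)
state=s1 head=0 tape=B000[0]B01101   (s1,0)→(s1,B,left)
state=s1 head=-1 tape=B00[0]BB01101   (s1,0)→(s1,B,left)
state=s1 head=-2 tape=B0[0]BBB01101   (s1,0)→(s1,B,left)
state=s1 head=-3 tape=B[0]BBBB01101   (s1,0)→(s1,B,left)
state=s1 head=-4 tape=[B]BBBBB01101   (s1,B)→(s3,0,right)
state=s3 head=-3 tape=0[B]BBBB01101   (s3,B)→(s1,0,right)
state=s1 head=-2 tape=00[B]BBB01101   (s1,B)→(s3,0,right)
state=s3 head=-1 tape=000[B]BB01101   (s3,B)→(s1,0,right)
state=s1 head=0 tape=0000[B]B01101   (s1,B)→(s3,0,right)
state=s3 head=1 tape=00000[B]01101   (s3,B)→(s1,0,right)
state=s1 head=2 tape=000000[0]1101   (s1,0)→(s1,B,left)
state=s1 head=1 tape=00000[0]B1101   (s1,0)→(s1,B,left)
state=s1 head=0 tape=0000[0]BB1101   (s1,0)→(s1,B,left)
state=s1 head=-1 tape=000[0]BBB1101   (s1,0)→(s1,B,left)
state=s1 head=-2 tape=00[0]BBBB1101   (s1,0)→(s1,B,left)
state=s1 head=-3 tape=0[0]BBBBB1101
After 37 steps: state s1, head at -3, tape 00BBBBB1101.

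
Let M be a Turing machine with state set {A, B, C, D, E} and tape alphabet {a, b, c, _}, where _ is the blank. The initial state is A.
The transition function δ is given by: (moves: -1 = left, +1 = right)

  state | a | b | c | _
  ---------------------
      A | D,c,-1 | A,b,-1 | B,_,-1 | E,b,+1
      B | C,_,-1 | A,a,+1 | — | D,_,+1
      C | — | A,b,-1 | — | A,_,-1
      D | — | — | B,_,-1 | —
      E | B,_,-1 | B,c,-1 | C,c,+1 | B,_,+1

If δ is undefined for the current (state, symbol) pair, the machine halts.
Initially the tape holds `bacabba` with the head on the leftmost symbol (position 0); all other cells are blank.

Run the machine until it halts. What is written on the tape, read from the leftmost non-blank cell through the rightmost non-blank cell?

A | ___[b]acabba   read b → write b, move -1, go to A
A | __[_]bacabba   read _ → write b, move +1, go to E
E | __b[b]acabba   read b → write c, move -1, go to B
B | __[b]cacabba   read b → write a, move +1, go to A
A | __a[c]acabba   read c → write _, move -1, go to B
B | __[a]_acabba   read a → write _, move -1, go to C
C | _[_]__acabba   read _ → write _, move -1, go to A
A | [_]___acabba   read _ → write b, move +1, go to E
E | b[_]__acabba   read _ → write _, move +1, go to B
B | b_[_]_acabba   read _ → write _, move +1, go to D
D | b__[_]acabba
The non-blank tape span at halt is b___acabba.

b___acabba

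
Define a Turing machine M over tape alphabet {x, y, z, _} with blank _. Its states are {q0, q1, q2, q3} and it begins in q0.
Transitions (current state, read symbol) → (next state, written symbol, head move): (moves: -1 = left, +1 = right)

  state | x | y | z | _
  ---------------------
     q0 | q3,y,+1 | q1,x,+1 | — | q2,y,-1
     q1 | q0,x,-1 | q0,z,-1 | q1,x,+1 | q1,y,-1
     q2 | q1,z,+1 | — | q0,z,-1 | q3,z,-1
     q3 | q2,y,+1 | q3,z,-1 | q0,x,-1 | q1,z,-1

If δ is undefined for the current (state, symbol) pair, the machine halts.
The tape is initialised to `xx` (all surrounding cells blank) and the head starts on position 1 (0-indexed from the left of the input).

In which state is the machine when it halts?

q2

q0 | x[x]__   read x → write y, move +1, go to q3
q3 | xy[_]_   read _ → write z, move -1, go to q1
q1 | x[y]z_   read y → write z, move -1, go to q0
q0 | [x]zz_   read x → write y, move +1, go to q3
q3 | y[z]z_   read z → write x, move -1, go to q0
q0 | [y]xz_   read y → write x, move +1, go to q1
q1 | x[x]z_   read x → write x, move -1, go to q0
q0 | [x]xz_   read x → write y, move +1, go to q3
q3 | y[x]z_   read x → write y, move +1, go to q2
q2 | yy[z]_   read z → write z, move -1, go to q0
q0 | y[y]z_   read y → write x, move +1, go to q1
q1 | yx[z]_   read z → write x, move +1, go to q1
q1 | yxx[_]   read _ → write y, move -1, go to q1
q1 | yx[x]y   read x → write x, move -1, go to q0
q0 | y[x]xy   read x → write y, move +1, go to q3
q3 | yy[x]y   read x → write y, move +1, go to q2
q2 | yyy[y]
No transition is defined for (q2, y); M halts in state q2.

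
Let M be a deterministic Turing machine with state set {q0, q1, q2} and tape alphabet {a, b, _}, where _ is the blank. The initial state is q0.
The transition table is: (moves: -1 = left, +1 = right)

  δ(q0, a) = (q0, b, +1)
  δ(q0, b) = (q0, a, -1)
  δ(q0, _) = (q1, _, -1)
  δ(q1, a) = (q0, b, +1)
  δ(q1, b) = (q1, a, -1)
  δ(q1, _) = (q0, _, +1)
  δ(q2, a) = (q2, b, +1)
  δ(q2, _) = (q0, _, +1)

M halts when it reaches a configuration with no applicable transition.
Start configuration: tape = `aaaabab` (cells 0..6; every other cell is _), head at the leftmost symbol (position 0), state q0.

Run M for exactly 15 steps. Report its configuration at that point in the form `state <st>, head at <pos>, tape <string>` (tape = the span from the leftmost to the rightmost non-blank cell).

state=q0 head=0 tape=__[a]aaabab   (q0,a)→(q0,b,+1)
state=q0 head=1 tape=__b[a]aabab   (q0,a)→(q0,b,+1)
state=q0 head=2 tape=__bb[a]abab   (q0,a)→(q0,b,+1)
state=q0 head=3 tape=__bbb[a]bab   (q0,a)→(q0,b,+1)
state=q0 head=4 tape=__bbbb[b]ab   (q0,b)→(q0,a,-1)
state=q0 head=3 tape=__bbb[b]aab   (q0,b)→(q0,a,-1)
state=q0 head=2 tape=__bb[b]aaab   (q0,b)→(q0,a,-1)
state=q0 head=1 tape=__b[b]aaaab   (q0,b)→(q0,a,-1)
state=q0 head=0 tape=__[b]aaaaab   (q0,b)→(q0,a,-1)
state=q0 head=-1 tape=_[_]aaaaaab   (q0,_)→(q1,_,-1)
state=q1 head=-2 tape=[_]_aaaaaab   (q1,_)→(q0,_,+1)
state=q0 head=-1 tape=_[_]aaaaaab   (q0,_)→(q1,_,-1)
state=q1 head=-2 tape=[_]_aaaaaab   (q1,_)→(q0,_,+1)
state=q0 head=-1 tape=_[_]aaaaaab   (q0,_)→(q1,_,-1)
state=q1 head=-2 tape=[_]_aaaaaab   (q1,_)→(q0,_,+1)
state=q0 head=-1 tape=_[_]aaaaaab
After 15 steps: state q0, head at -1, tape aaaaaab.

state q0, head at -1, tape aaaaaab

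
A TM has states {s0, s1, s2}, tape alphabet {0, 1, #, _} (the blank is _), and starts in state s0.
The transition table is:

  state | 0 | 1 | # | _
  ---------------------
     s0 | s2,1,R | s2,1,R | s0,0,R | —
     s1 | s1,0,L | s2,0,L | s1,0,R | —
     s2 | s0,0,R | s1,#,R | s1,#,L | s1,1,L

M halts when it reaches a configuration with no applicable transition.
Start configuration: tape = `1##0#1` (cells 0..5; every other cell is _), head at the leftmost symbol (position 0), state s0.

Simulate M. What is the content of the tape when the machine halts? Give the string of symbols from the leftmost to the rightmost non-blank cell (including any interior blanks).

s0 | __[1]##0#1   read 1 → write 1, move R, go to s2
s2 | __1[#]#0#1   read # → write #, move L, go to s1
s1 | __[1]##0#1   read 1 → write 0, move L, go to s2
s2 | _[_]0##0#1   read _ → write 1, move L, go to s1
s1 | [_]10##0#1
The non-blank tape span at halt is 10##0#1.

10##0#1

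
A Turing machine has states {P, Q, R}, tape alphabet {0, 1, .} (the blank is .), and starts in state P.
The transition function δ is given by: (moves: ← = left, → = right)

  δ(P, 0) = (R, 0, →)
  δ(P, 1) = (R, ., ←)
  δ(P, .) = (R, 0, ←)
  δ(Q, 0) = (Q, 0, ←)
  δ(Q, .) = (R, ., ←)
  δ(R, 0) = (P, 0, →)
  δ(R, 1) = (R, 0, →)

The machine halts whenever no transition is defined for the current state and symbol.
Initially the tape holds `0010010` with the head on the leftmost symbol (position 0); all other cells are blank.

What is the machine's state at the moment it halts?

R

P | [0]010010..   read 0 → write 0, move →, go to R
R | 0[0]10010..   read 0 → write 0, move →, go to P
P | 00[1]0010..   read 1 → write ., move ←, go to R
R | 0[0].0010..   read 0 → write 0, move →, go to P
P | 00[.]0010..   read . → write 0, move ←, go to R
R | 0[0]00010..   read 0 → write 0, move →, go to P
P | 00[0]0010..   read 0 → write 0, move →, go to R
R | 000[0]010..   read 0 → write 0, move →, go to P
P | 0000[0]10..   read 0 → write 0, move →, go to R
R | 00000[1]0..   read 1 → write 0, move →, go to R
R | 000000[0]..   read 0 → write 0, move →, go to P
P | 0000000[.].   read . → write 0, move ←, go to R
R | 000000[0]0.   read 0 → write 0, move →, go to P
P | 0000000[0].   read 0 → write 0, move →, go to R
R | 00000000[.]
No transition is defined for (R, .); M halts in state R.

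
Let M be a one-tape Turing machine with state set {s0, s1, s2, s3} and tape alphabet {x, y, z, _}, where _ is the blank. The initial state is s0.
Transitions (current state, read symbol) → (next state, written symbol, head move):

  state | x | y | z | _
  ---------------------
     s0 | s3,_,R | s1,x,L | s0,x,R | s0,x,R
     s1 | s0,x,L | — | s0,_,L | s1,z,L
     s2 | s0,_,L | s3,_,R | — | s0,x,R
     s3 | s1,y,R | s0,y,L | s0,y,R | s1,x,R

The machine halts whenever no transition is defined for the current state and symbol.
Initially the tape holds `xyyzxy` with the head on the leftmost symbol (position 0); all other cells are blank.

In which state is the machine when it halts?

s0 | _[x]yyzxy   read x → write _, move R, go to s3
s3 | __[y]yzxy   read y → write y, move L, go to s0
s0 | _[_]yyzxy   read _ → write x, move R, go to s0
s0 | _x[y]yzxy   read y → write x, move L, go to s1
s1 | _[x]xyzxy   read x → write x, move L, go to s0
s0 | [_]xxyzxy   read _ → write x, move R, go to s0
s0 | x[x]xyzxy   read x → write _, move R, go to s3
s3 | x_[x]yzxy   read x → write y, move R, go to s1
s1 | x_y[y]zxy
No transition is defined for (s1, y); M halts in state s1.

s1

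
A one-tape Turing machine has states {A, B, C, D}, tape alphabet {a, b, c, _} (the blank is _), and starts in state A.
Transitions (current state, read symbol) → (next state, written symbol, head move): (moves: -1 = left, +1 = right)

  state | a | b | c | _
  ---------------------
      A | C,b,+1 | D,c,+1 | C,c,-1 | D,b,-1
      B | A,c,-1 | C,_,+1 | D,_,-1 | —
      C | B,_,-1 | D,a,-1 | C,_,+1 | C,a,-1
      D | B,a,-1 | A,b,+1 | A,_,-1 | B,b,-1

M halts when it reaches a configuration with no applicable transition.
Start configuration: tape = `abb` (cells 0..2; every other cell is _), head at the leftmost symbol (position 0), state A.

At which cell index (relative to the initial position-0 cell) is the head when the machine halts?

state=A head=0 tape=__[a]bb_   (A,a)→(C,b,+1)
state=C head=1 tape=__b[b]b_   (C,b)→(D,a,-1)
state=D head=0 tape=__[b]ab_   (D,b)→(A,b,+1)
state=A head=1 tape=__b[a]b_   (A,a)→(C,b,+1)
state=C head=2 tape=__bb[b]_   (C,b)→(D,a,-1)
state=D head=1 tape=__b[b]a_   (D,b)→(A,b,+1)
state=A head=2 tape=__bb[a]_   (A,a)→(C,b,+1)
state=C head=3 tape=__bbb[_]   (C,_)→(C,a,-1)
state=C head=2 tape=__bb[b]a   (C,b)→(D,a,-1)
state=D head=1 tape=__b[b]aa   (D,b)→(A,b,+1)
state=A head=2 tape=__bb[a]a   (A,a)→(C,b,+1)
state=C head=3 tape=__bbb[a]   (C,a)→(B,_,-1)
state=B head=2 tape=__bb[b]_   (B,b)→(C,_,+1)
state=C head=3 tape=__bb_[_]   (C,_)→(C,a,-1)
state=C head=2 tape=__bb[_]a   (C,_)→(C,a,-1)
state=C head=1 tape=__b[b]aa   (C,b)→(D,a,-1)
state=D head=0 tape=__[b]aaa   (D,b)→(A,b,+1)
state=A head=1 tape=__b[a]aa   (A,a)→(C,b,+1)
state=C head=2 tape=__bb[a]a   (C,a)→(B,_,-1)
state=B head=1 tape=__b[b]_a   (B,b)→(C,_,+1)
state=C head=2 tape=__b_[_]a   (C,_)→(C,a,-1)
state=C head=1 tape=__b[_]aa   (C,_)→(C,a,-1)
state=C head=0 tape=__[b]aaa   (C,b)→(D,a,-1)
state=D head=-1 tape=_[_]aaaa   (D,_)→(B,b,-1)
state=B head=-2 tape=[_]baaaa
At halt the head is at cell -2.

-2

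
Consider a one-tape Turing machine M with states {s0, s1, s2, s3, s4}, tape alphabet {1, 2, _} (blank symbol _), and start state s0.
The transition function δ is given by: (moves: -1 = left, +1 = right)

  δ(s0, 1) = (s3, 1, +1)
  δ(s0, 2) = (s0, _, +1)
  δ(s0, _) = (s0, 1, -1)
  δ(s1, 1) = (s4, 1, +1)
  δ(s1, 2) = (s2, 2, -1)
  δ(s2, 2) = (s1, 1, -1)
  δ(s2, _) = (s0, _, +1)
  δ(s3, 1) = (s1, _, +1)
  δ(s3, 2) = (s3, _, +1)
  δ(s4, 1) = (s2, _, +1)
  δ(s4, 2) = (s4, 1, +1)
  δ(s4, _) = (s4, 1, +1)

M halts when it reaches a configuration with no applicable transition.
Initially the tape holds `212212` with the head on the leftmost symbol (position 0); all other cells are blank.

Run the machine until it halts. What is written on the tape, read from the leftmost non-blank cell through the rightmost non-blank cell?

1_1_11

s0 | [2]12212_   read 2 → write _, move +1, go to s0
s0 | _[1]2212_   read 1 → write 1, move +1, go to s3
s3 | _1[2]212_   read 2 → write _, move +1, go to s3
s3 | _1_[2]12_   read 2 → write _, move +1, go to s3
s3 | _1__[1]2_   read 1 → write _, move +1, go to s1
s1 | _1___[2]_   read 2 → write 2, move -1, go to s2
s2 | _1__[_]2_   read _ → write _, move +1, go to s0
s0 | _1___[2]_   read 2 → write _, move +1, go to s0
s0 | _1____[_]   read _ → write 1, move -1, go to s0
s0 | _1___[_]1   read _ → write 1, move -1, go to s0
s0 | _1__[_]11   read _ → write 1, move -1, go to s0
s0 | _1_[_]111   read _ → write 1, move -1, go to s0
s0 | _1[_]1111   read _ → write 1, move -1, go to s0
s0 | _[1]11111   read 1 → write 1, move +1, go to s3
s3 | _1[1]1111   read 1 → write _, move +1, go to s1
s1 | _1_[1]111   read 1 → write 1, move +1, go to s4
s4 | _1_1[1]11   read 1 → write _, move +1, go to s2
s2 | _1_1_[1]1
The non-blank tape span at halt is 1_1_11.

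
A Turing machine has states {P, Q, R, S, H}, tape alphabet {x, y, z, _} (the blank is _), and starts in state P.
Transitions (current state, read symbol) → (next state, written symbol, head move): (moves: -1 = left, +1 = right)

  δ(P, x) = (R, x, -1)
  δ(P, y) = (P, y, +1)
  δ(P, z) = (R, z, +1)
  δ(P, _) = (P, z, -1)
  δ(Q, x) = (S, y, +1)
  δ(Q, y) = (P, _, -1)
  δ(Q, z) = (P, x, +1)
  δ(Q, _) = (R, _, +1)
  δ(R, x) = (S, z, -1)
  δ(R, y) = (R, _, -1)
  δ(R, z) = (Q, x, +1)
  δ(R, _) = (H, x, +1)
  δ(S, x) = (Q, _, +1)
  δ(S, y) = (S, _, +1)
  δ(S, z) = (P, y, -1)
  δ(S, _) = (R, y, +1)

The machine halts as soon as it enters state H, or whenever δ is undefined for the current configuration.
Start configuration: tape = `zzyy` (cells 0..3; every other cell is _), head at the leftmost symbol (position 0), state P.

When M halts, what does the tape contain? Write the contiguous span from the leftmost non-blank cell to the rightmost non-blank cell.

state=P head=0 tape=_[z]zyy   (P,z)→(R,z,+1)
state=R head=1 tape=_z[z]yy   (R,z)→(Q,x,+1)
state=Q head=2 tape=_zx[y]y   (Q,y)→(P,_,-1)
state=P head=1 tape=_z[x]_y   (P,x)→(R,x,-1)
state=R head=0 tape=_[z]x_y   (R,z)→(Q,x,+1)
state=Q head=1 tape=_x[x]_y   (Q,x)→(S,y,+1)
state=S head=2 tape=_xy[_]y   (S,_)→(R,y,+1)
state=R head=3 tape=_xyy[y]   (R,y)→(R,_,-1)
state=R head=2 tape=_xy[y]_   (R,y)→(R,_,-1)
state=R head=1 tape=_x[y]__   (R,y)→(R,_,-1)
state=R head=0 tape=_[x]___   (R,x)→(S,z,-1)
state=S head=-1 tape=[_]z___   (S,_)→(R,y,+1)
state=R head=0 tape=y[z]___   (R,z)→(Q,x,+1)
state=Q head=1 tape=yx[_]__   (Q,_)→(R,_,+1)
state=R head=2 tape=yx_[_]_   (R,_)→(H,x,+1)
state=H head=3 tape=yx_x[_]
The non-blank tape span at halt is yx_x.

yx_x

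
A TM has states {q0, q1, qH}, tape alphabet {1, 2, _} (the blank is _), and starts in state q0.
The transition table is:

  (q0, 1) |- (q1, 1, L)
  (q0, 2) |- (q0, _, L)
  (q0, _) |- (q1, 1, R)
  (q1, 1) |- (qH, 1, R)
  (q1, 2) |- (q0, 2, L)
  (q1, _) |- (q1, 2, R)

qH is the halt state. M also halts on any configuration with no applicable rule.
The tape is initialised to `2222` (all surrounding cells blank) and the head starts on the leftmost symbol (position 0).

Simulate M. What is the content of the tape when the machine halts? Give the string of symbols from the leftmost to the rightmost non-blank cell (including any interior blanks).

state=q0 head=0 tape=__[2]222   (q0,2)→(q0,_,L)
state=q0 head=-1 tape=_[_]_222   (q0,_)→(q1,1,R)
state=q1 head=0 tape=_1[_]222   (q1,_)→(q1,2,R)
state=q1 head=1 tape=_12[2]22   (q1,2)→(q0,2,L)
state=q0 head=0 tape=_1[2]222   (q0,2)→(q0,_,L)
state=q0 head=-1 tape=_[1]_222   (q0,1)→(q1,1,L)
state=q1 head=-2 tape=[_]1_222   (q1,_)→(q1,2,R)
state=q1 head=-1 tape=2[1]_222   (q1,1)→(qH,1,R)
state=qH head=0 tape=21[_]222
The non-blank tape span at halt is 21_222.

21_222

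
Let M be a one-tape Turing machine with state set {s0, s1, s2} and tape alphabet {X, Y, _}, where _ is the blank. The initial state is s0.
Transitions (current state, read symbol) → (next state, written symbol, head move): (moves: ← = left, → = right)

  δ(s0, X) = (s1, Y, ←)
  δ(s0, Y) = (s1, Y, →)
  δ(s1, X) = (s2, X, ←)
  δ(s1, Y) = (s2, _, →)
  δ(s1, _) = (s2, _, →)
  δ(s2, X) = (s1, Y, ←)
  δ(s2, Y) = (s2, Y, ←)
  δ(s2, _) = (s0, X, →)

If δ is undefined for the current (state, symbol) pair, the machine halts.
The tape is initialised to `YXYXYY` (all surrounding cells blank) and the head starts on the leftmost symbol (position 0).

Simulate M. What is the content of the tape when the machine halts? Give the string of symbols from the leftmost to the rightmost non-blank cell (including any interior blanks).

s0 | __[Y]XYXYY___   read Y → write Y, move →, go to s1
s1 | __Y[X]YXYY___   read X → write X, move ←, go to s2
s2 | __[Y]XYXYY___   read Y → write Y, move ←, go to s2
s2 | _[_]YXYXYY___   read _ → write X, move →, go to s0
s0 | _X[Y]XYXYY___   read Y → write Y, move →, go to s1
s1 | _XY[X]YXYY___   read X → write X, move ←, go to s2
s2 | _X[Y]XYXYY___   read Y → write Y, move ←, go to s2
s2 | _[X]YXYXYY___   read X → write Y, move ←, go to s1
s1 | [_]YYXYXYY___   read _ → write _, move →, go to s2
s2 | _[Y]YXYXYY___   read Y → write Y, move ←, go to s2
s2 | [_]YYXYXYY___   read _ → write X, move →, go to s0
s0 | X[Y]YXYXYY___   read Y → write Y, move →, go to s1
s1 | XY[Y]XYXYY___   read Y → write _, move →, go to s2
s2 | XY_[X]YXYY___   read X → write Y, move ←, go to s1
s1 | XY[_]YYXYY___   read _ → write _, move →, go to s2
s2 | XY_[Y]YXYY___   read Y → write Y, move ←, go to s2
s2 | XY[_]YYXYY___   read _ → write X, move →, go to s0
s0 | XYX[Y]YXYY___   read Y → write Y, move →, go to s1
s1 | XYXY[Y]XYY___   read Y → write _, move →, go to s2
s2 | XYXY_[X]YY___   read X → write Y, move ←, go to s1
s1 | XYXY[_]YYY___   read _ → write _, move →, go to s2
s2 | XYXY_[Y]YY___   read Y → write Y, move ←, go to s2
s2 | XYXY[_]YYY___   read _ → write X, move →, go to s0
s0 | XYXYX[Y]YY___   read Y → write Y, move →, go to s1
s1 | XYXYXY[Y]Y___   read Y → write _, move →, go to s2
s2 | XYXYXY_[Y]___   read Y → write Y, move ←, go to s2
s2 | XYXYXY[_]Y___   read _ → write X, move →, go to s0
s0 | XYXYXYX[Y]___   read Y → write Y, move →, go to s1
s1 | XYXYXYXY[_]__   read _ → write _, move →, go to s2
s2 | XYXYXYXY_[_]_   read _ → write X, move →, go to s0
s0 | XYXYXYXY_X[_]
The non-blank tape span at halt is XYXYXYXY_X.

XYXYXYXY_X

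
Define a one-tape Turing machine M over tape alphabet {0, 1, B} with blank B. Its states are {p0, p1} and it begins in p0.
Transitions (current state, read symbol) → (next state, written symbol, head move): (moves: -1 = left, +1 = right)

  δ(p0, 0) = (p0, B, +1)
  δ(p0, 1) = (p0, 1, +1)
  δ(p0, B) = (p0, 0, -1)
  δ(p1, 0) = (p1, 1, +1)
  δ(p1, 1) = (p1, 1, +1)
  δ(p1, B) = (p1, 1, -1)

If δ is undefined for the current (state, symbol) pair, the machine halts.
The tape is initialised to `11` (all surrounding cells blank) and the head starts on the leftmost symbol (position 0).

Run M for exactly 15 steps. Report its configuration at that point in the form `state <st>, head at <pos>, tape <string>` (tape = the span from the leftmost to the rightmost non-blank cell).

p0 | [1]1BBB   read 1 → write 1, move +1, go to p0
p0 | 1[1]BBB   read 1 → write 1, move +1, go to p0
p0 | 11[B]BB   read B → write 0, move -1, go to p0
p0 | 1[1]0BB   read 1 → write 1, move +1, go to p0
p0 | 11[0]BB   read 0 → write B, move +1, go to p0
p0 | 11B[B]B   read B → write 0, move -1, go to p0
p0 | 11[B]0B   read B → write 0, move -1, go to p0
p0 | 1[1]00B   read 1 → write 1, move +1, go to p0
p0 | 11[0]0B   read 0 → write B, move +1, go to p0
p0 | 11B[0]B   read 0 → write B, move +1, go to p0
p0 | 11BB[B]   read B → write 0, move -1, go to p0
p0 | 11B[B]0   read B → write 0, move -1, go to p0
p0 | 11[B]00   read B → write 0, move -1, go to p0
p0 | 1[1]000   read 1 → write 1, move +1, go to p0
p0 | 11[0]00   read 0 → write B, move +1, go to p0
p0 | 11B[0]0
After 15 steps: state p0, head at 3, tape 11B00.

state p0, head at 3, tape 11B00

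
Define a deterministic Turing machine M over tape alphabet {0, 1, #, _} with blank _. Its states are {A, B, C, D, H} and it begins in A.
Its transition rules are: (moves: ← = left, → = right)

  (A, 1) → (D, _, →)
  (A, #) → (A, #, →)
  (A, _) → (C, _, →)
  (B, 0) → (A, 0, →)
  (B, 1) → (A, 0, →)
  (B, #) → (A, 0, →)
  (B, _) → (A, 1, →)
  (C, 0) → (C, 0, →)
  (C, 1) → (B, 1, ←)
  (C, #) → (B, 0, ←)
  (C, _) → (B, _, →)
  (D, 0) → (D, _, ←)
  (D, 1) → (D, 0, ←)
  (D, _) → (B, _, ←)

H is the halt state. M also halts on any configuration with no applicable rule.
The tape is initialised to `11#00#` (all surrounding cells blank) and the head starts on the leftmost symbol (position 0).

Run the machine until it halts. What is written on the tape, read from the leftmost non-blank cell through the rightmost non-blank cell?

1_0000#

state=A head=0 tape=_[1]1#00#   (A,1)→(D,_,→)
state=D head=1 tape=__[1]#00#   (D,1)→(D,0,←)
state=D head=0 tape=_[_]0#00#   (D,_)→(B,_,←)
state=B head=-1 tape=[_]_0#00#   (B,_)→(A,1,→)
state=A head=0 tape=1[_]0#00#   (A,_)→(C,_,→)
state=C head=1 tape=1_[0]#00#   (C,0)→(C,0,→)
state=C head=2 tape=1_0[#]00#   (C,#)→(B,0,←)
state=B head=1 tape=1_[0]000#   (B,0)→(A,0,→)
state=A head=2 tape=1_0[0]00#
The non-blank tape span at halt is 1_0000#.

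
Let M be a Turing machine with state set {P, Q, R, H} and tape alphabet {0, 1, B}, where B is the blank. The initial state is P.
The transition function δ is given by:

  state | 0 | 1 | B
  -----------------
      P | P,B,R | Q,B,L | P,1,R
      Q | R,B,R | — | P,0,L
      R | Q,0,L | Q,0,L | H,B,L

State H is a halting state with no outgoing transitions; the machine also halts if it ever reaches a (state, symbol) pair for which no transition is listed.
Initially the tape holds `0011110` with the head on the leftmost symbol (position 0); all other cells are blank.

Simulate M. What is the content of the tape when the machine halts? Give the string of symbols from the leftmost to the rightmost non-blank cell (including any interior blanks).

P | [0]011110   read 0 → write B, move R, go to P
P | B[0]11110   read 0 → write B, move R, go to P
P | BB[1]1110   read 1 → write B, move L, go to Q
Q | B[B]B1110   read B → write 0, move L, go to P
P | [B]0B1110   read B → write 1, move R, go to P
P | 1[0]B1110   read 0 → write B, move R, go to P
P | 1B[B]1110   read B → write 1, move R, go to P
P | 1B1[1]110   read 1 → write B, move L, go to Q
Q | 1B[1]B110
The non-blank tape span at halt is 1B1B110.

1B1B110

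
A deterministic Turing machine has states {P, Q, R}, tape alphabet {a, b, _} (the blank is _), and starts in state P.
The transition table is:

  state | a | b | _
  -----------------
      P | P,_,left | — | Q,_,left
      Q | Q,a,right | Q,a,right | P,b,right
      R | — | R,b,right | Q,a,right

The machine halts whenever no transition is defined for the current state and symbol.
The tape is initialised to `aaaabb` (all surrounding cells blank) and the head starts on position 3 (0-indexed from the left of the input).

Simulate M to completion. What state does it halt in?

P

state=P head=3 tape=__aaa[a]bb   (P,a)→(P,_,left)
state=P head=2 tape=__aa[a]_bb   (P,a)→(P,_,left)
state=P head=1 tape=__a[a]__bb   (P,a)→(P,_,left)
state=P head=0 tape=__[a]___bb   (P,a)→(P,_,left)
state=P head=-1 tape=_[_]____bb   (P,_)→(Q,_,left)
state=Q head=-2 tape=[_]_____bb   (Q,_)→(P,b,right)
state=P head=-1 tape=b[_]____bb   (P,_)→(Q,_,left)
state=Q head=-2 tape=[b]_____bb   (Q,b)→(Q,a,right)
state=Q head=-1 tape=a[_]____bb   (Q,_)→(P,b,right)
state=P head=0 tape=ab[_]___bb   (P,_)→(Q,_,left)
state=Q head=-1 tape=a[b]____bb   (Q,b)→(Q,a,right)
state=Q head=0 tape=aa[_]___bb   (Q,_)→(P,b,right)
state=P head=1 tape=aab[_]__bb   (P,_)→(Q,_,left)
state=Q head=0 tape=aa[b]___bb   (Q,b)→(Q,a,right)
state=Q head=1 tape=aaa[_]__bb   (Q,_)→(P,b,right)
state=P head=2 tape=aaab[_]_bb   (P,_)→(Q,_,left)
state=Q head=1 tape=aaa[b]__bb   (Q,b)→(Q,a,right)
state=Q head=2 tape=aaaa[_]_bb   (Q,_)→(P,b,right)
state=P head=3 tape=aaaab[_]bb   (P,_)→(Q,_,left)
state=Q head=2 tape=aaaa[b]_bb   (Q,b)→(Q,a,right)
state=Q head=3 tape=aaaaa[_]bb   (Q,_)→(P,b,right)
state=P head=4 tape=aaaaab[b]b
No transition is defined for (P, b); M halts in state P.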